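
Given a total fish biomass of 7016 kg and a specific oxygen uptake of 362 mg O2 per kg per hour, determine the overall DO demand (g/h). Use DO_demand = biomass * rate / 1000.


Total O2 consumption (mg/h) = 7016 kg * 362 mg/(kg*h) = 2539792 mg/h
Convert to g/h: 2539792 / 1000 = 2539.792 g/h

2539.792 g/h


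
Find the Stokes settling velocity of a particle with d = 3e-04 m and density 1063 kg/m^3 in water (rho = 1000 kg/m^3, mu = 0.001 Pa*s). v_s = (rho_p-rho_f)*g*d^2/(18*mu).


Density difference: rho_p - rho_f = 1063 - 1000 = 63 kg/m^3
d^2 = (3e-04)^2 = 9e-08 m^2
Numerator = (rho_p - rho_f) * g * d^2 = 63 * 9.81 * 9e-08 = 5.56227e-05
Denominator = 18 * mu = 18 * 0.001 = 0.018
v_s = 5.56227e-05 / 0.018 = 0.00309015 m/s
Check: Re = rho_f * v_s * d / mu = 1000 * 0.00309015 * 3e-04 / 0.001 = 0.927 < 1, so Stokes' law applies.

0.00309015 m/s


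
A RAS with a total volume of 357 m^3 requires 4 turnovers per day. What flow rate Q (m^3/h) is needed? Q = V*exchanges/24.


Daily recirculation volume = 357 m^3 * 4 = 1428 m^3/day
Flow rate Q = daily volume / 24 h = 1428 / 24 = 59.5 m^3/h

59.5 m^3/h


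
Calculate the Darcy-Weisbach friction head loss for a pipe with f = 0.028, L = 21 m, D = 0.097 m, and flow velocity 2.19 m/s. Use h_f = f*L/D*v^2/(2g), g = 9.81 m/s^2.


v^2 = 2.19^2 = 4.7961 m^2/s^2
L/D = 21/0.097 = 216.49485
h_f = f*(L/D)*v^2/(2g) = 0.028 * 216.49485 * 4.7961 / 19.62 = 1.48182 m

1.48182 m


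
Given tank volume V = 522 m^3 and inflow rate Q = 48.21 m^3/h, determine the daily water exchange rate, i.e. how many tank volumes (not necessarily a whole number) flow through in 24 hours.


Daily flow volume = 48.21 m^3/h * 24 h = 1157.04 m^3/day
Exchanges = daily flow / tank volume = 1157.04 / 522 = 2.21655 exchanges/day

2.21655 exchanges/day


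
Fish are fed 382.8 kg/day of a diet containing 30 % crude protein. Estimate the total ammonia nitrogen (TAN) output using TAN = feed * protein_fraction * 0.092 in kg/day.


Protein in feed = 382.8 * 30/100 = 114.84 kg/day
TAN = protein * 0.092 = 114.84 * 0.092 = 10.56528 kg/day

10.56528 kg/day


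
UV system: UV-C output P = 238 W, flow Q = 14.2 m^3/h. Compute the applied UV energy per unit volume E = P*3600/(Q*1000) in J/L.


Energy delivered per hour = 238 W * 3600 s = 856800 J/h
Volume treated per hour = 14.2 m^3/h * 1000 = 14200 L/h
dose = 856800 / 14200 = 60.338 J/L

60.338 J/L


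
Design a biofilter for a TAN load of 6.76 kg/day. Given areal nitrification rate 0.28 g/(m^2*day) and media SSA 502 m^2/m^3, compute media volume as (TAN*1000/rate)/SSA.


A = 6.76*1000 / 0.28 = 24142.857 m^2
V = 24142.857 / 502 = 48.0933

48.0933 m^3


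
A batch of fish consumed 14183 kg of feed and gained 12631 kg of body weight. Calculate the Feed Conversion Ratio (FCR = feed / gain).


FCR = feed consumed / weight gained
FCR = 14183 kg / 12631 kg = 1.12287

1.12287


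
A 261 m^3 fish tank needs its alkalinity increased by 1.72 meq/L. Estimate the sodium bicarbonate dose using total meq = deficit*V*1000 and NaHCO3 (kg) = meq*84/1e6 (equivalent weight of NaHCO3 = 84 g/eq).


Tank volume in L = 261 m^3 * 1000 = 261000 L
Total meq required = 1.72 meq/L * 261000 L = 448920 meq
NaHCO3 mass = 448920 meq * 84 mg/meq / 1e6 = 37.7093 kg

37.7093 kg


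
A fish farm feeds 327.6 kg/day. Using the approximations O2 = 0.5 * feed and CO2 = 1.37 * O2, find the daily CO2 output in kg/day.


O2 = 327.6 * 0.5 = 163.8
CO2 = 163.8 * 1.37 = 224.406

224.406 kg/day


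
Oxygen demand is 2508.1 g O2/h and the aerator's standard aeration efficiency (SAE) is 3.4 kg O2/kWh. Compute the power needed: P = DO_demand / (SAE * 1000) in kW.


SAE in g O2/kWh = 3.4 * 1000 = 3400 g/kWh
P = DO_demand / SAE_g = 2508.1 / 3400 = 0.737676 kW

0.737676 kW


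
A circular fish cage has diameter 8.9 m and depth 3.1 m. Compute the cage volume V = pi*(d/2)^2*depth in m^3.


r = d/2 = 8.9/2 = 4.45 m
Base area = pi*r^2 = pi*4.45^2 = 62.211389 m^2
Volume = 62.211389 * 3.1 = 192.855 m^3

192.855 m^3


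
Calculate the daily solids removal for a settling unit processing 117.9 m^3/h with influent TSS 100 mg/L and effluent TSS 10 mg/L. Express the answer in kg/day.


Concentration drop: TSS_in - TSS_out = 100 - 10 = 90 mg/L
Hourly solids removed = Q * dTSS = 117.9 m^3/h * 90 mg/L = 10611 g/h  (m^3/h * mg/L = g/h)
Daily solids removed = 10611 * 24 = 254664 g/day
Convert g to kg: 254664 / 1000 = 254.664 kg/day

254.664 kg/day


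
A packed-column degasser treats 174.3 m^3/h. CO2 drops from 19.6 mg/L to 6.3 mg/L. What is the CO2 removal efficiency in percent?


CO2_out / CO2_in = 6.3 / 19.6 = 0.32142857
Fraction remaining = 0.32142857
efficiency = (1 - 0.32142857) * 100 = 67.8571 %

67.8571 %


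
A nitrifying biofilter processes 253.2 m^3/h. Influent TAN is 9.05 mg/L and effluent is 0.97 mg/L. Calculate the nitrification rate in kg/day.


Concentration drop: TAN_in - TAN_out = 9.05 - 0.97 = 8.08 mg/L
Hourly TAN removed = Q * dTAN = 253.2 m^3/h * 8.08 mg/L = 2045.856 g/h  (m^3/h * mg/L = g/h)
Daily TAN removed = 2045.856 * 24 = 49100.544 g/day
Convert to kg/day: 49100.544 / 1000 = 49.100544 kg/day

49.100544 kg/day


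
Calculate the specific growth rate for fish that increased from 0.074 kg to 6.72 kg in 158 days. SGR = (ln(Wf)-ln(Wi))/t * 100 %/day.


ln(W_f) = ln(6.72) = 1.9050882
ln(W_i) = ln(0.074) = -2.6036902
ln(W_f) - ln(W_i) = 1.9050882 - -2.6036902 = 4.5087784
SGR = 4.5087784 / 158 * 100 = 2.85366 %/day

2.85366 %/day


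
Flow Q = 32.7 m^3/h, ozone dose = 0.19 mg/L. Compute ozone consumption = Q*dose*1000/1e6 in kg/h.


O3 demand (mg/h) = Q * dose * 1000 = 32.7 * 0.19 * 1000 = 6213 mg/h
Convert mg to kg: 6213 / 1e6 = 0.006213 kg/h

0.006213 kg/h


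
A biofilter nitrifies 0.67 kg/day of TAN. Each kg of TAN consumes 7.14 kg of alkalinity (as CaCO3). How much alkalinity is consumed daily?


Alkalinity factor: 7.14 kg CaCO3 consumed per kg TAN nitrified
alk = 0.67 kg TAN * 7.14 = 4.7838 kg CaCO3/day

4.7838 kg CaCO3/day


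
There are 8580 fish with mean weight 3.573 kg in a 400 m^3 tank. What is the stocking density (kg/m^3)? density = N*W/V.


Total biomass = 8580 fish * 3.573 kg = 30656.34 kg
Density = total biomass / volume = 30656.34 / 400 = 76.6409 kg/m^3

76.6409 kg/m^3


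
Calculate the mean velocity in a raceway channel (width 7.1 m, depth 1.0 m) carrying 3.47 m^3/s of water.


Cross-sectional area = W * d = 7.1 * 1.0 = 7.1 m^2
Velocity = Q / A = 3.47 / 7.1 = 0.488732 m/s

0.488732 m/s


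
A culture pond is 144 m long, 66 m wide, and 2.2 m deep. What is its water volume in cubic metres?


Base area = L * W = 144 * 66 = 9504 m^2
Volume = area * depth = 9504 * 2.2 = 20908.8 m^3

20908.8 m^3


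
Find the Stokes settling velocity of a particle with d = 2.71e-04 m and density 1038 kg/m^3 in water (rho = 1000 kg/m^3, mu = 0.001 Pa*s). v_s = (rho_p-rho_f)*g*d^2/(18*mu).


Density difference: rho_p - rho_f = 1038 - 1000 = 38 kg/m^3
d^2 = (2.71e-04)^2 = 7.3441e-08 m^2
Numerator = (rho_p - rho_f) * g * d^2 = 38 * 9.81 * 7.3441e-08 = 2.7377336e-05
Denominator = 18 * mu = 18 * 0.001 = 0.018
v_s = 2.7377336e-05 / 0.018 = 0.00152096 m/s
Check: Re = rho_f * v_s * d / mu = 1000 * 0.00152096 * 2.71e-04 / 0.001 = 0.412 < 1, so Stokes' law applies.

0.00152096 m/s


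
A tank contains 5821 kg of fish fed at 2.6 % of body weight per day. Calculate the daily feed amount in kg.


Feeding rate fraction = 2.6% / 100 = 0.026
Daily feed = 5821 kg * 0.026 = 151.346 kg/day

151.346 kg/day


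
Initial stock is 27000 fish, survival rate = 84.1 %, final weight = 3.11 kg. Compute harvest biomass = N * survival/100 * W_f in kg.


Survivors = 27000 * 84.1/100 = 22707 fish
Harvest biomass = survivors * W_f = 22707 * 3.11 = 70618.77 kg

70618.77 kg


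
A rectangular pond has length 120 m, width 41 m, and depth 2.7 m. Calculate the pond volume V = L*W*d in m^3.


Base area = L * W = 120 * 41 = 4920 m^2
Volume = area * depth = 4920 * 2.7 = 13284 m^3

13284 m^3


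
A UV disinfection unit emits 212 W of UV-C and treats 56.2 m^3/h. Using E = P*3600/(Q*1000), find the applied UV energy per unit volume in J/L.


Energy delivered per hour = 212 W * 3600 s = 763200 J/h
Volume treated per hour = 56.2 m^3/h * 1000 = 56200 L/h
dose = 763200 / 56200 = 13.5801 J/L

13.5801 J/L


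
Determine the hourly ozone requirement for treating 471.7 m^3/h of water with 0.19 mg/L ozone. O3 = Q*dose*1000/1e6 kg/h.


O3 demand (mg/h) = Q * dose * 1000 = 471.7 * 0.19 * 1000 = 89623 mg/h
Convert mg to kg: 89623 / 1e6 = 0.089623 kg/h

0.089623 kg/h


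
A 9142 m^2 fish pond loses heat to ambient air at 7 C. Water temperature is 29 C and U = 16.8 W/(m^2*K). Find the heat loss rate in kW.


Temperature difference dT = 29 - 7 = 22 K
Heat loss (W) = U * A * dT = 16.8 * 9142 * 22 = 3378883.2 W
Convert to kW: 3378883.2 / 1000 = 3378.8832 kW

3378.8832 kW


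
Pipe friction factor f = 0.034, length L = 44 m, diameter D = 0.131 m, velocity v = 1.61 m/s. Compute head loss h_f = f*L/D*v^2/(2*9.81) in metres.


v^2 = 1.61^2 = 2.5921 m^2/s^2
L/D = 44/0.131 = 335.87786
h_f = f*(L/D)*v^2/(2g) = 0.034 * 335.87786 * 2.5921 / 19.62 = 1.50874 m

1.50874 m


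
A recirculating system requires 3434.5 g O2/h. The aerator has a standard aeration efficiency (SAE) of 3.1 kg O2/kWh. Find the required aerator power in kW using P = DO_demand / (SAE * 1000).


SAE in g O2/kWh = 3.1 * 1000 = 3100 g/kWh
P = DO_demand / SAE_g = 3434.5 / 3100 = 1.1079 kW

1.1079 kW


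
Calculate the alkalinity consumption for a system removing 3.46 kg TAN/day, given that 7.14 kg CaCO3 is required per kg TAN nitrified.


Alkalinity factor: 7.14 kg CaCO3 consumed per kg TAN nitrified
alk = 3.46 kg TAN * 7.14 = 24.7044 kg CaCO3/day

24.7044 kg CaCO3/day


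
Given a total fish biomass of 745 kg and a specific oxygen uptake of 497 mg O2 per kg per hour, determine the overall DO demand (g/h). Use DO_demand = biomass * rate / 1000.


Total O2 consumption (mg/h) = 745 kg * 497 mg/(kg*h) = 370265 mg/h
Convert to g/h: 370265 / 1000 = 370.265 g/h

370.265 g/h


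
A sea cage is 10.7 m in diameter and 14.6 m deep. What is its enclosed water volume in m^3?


r = d/2 = 10.7/2 = 5.35 m
Base area = pi*r^2 = pi*5.35^2 = 89.920236 m^2
Volume = 89.920236 * 14.6 = 1312.84 m^3

1312.84 m^3


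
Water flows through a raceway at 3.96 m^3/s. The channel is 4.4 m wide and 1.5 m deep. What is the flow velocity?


Cross-sectional area = W * d = 4.4 * 1.5 = 6.6 m^2
Velocity = Q / A = 3.96 / 6.6 = 0.6 m/s

0.6 m/s


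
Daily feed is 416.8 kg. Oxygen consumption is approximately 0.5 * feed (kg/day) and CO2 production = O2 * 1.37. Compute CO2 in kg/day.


O2 = 416.8 * 0.5 = 208.4
CO2 = 208.4 * 1.37 = 285.508

285.508 kg/day


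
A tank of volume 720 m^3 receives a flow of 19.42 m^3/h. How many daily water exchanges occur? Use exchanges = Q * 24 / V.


Daily flow volume = 19.42 m^3/h * 24 h = 466.08 m^3/day
Exchanges = daily flow / tank volume = 466.08 / 720 = 0.647333 exchanges/day

0.647333 exchanges/day


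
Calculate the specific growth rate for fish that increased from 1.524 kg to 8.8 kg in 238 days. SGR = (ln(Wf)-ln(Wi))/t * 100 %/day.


ln(W_f) = ln(8.8) = 2.1747517
ln(W_i) = ln(1.524) = 0.42133846
ln(W_f) - ln(W_i) = 2.1747517 - 0.42133846 = 1.7534132
SGR = 1.7534132 / 238 * 100 = 0.736728 %/day

0.736728 %/day


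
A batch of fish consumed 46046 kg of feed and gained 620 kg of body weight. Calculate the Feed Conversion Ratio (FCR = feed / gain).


FCR = feed consumed / weight gained
FCR = 46046 kg / 620 kg = 74.2677

74.2677


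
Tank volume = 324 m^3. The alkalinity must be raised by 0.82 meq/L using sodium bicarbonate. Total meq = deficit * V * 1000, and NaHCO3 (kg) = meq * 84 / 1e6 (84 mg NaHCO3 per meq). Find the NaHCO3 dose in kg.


Tank volume in L = 324 m^3 * 1000 = 324000 L
Total meq required = 0.82 meq/L * 324000 L = 265680 meq
NaHCO3 mass = 265680 meq * 84 mg/meq / 1e6 = 22.3171 kg

22.3171 kg


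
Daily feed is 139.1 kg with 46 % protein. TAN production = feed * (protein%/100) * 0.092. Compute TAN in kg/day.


Protein in feed = 139.1 * 46/100 = 63.986 kg/day
TAN = protein * 0.092 = 63.986 * 0.092 = 5.886712 kg/day

5.886712 kg/day


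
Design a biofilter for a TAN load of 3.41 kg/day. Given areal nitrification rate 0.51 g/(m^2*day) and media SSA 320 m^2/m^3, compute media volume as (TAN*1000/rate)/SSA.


A = 3.41*1000 / 0.51 = 6686.2745 m^2
V = 6686.2745 / 320 = 20.8946

20.8946 m^3


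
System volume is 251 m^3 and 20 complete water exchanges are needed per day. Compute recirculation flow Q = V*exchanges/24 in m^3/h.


Daily recirculation volume = 251 m^3 * 20 = 5020 m^3/day
Flow rate Q = daily volume / 24 h = 5020 / 24 = 209.167 m^3/h

209.167 m^3/h


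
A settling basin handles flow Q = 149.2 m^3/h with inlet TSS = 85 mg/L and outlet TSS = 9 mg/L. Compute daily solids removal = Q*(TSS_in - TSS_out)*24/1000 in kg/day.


Concentration drop: TSS_in - TSS_out = 85 - 9 = 76 mg/L
Hourly solids removed = Q * dTSS = 149.2 m^3/h * 76 mg/L = 11339.2 g/h  (m^3/h * mg/L = g/h)
Daily solids removed = 11339.2 * 24 = 272140.8 g/day
Convert g to kg: 272140.8 / 1000 = 272.1408 kg/day

272.1408 kg/day


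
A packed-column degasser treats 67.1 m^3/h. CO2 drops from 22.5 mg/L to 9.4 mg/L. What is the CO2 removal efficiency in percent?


CO2_out / CO2_in = 9.4 / 22.5 = 0.41777778
Fraction remaining = 0.41777778
efficiency = (1 - 0.41777778) * 100 = 58.2222 %

58.2222 %


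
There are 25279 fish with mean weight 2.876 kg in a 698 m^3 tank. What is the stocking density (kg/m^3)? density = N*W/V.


Total biomass = 25279 fish * 2.876 kg = 72702.404 kg
Density = total biomass / volume = 72702.404 / 698 = 104.158 kg/m^3

104.158 kg/m^3


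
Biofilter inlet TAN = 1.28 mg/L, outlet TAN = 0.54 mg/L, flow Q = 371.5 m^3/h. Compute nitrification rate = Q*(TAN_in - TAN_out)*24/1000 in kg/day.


Concentration drop: TAN_in - TAN_out = 1.28 - 0.54 = 0.74 mg/L
Hourly TAN removed = Q * dTAN = 371.5 m^3/h * 0.74 mg/L = 274.91 g/h  (m^3/h * mg/L = g/h)
Daily TAN removed = 274.91 * 24 = 6597.84 g/day
Convert to kg/day: 6597.84 / 1000 = 6.59784 kg/day

6.59784 kg/day


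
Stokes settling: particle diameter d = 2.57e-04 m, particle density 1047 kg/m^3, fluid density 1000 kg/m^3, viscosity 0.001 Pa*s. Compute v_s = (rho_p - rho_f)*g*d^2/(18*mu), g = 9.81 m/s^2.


Density difference: rho_p - rho_f = 1047 - 1000 = 47 kg/m^3
d^2 = (2.57e-04)^2 = 6.6049e-08 m^2
Numerator = (rho_p - rho_f) * g * d^2 = 47 * 9.81 * 6.6049e-08 = 3.0453212e-05
Denominator = 18 * mu = 18 * 0.001 = 0.018
v_s = 3.0453212e-05 / 0.018 = 0.00169185 m/s
Check: Re = rho_f * v_s * d / mu = 1000 * 0.00169185 * 2.57e-04 / 0.001 = 0.435 < 1, so Stokes' law applies.

0.00169185 m/s


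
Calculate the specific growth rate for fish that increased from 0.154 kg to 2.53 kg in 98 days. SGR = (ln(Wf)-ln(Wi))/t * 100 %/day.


ln(W_f) = ln(2.53) = 0.9282193
ln(W_i) = ln(0.154) = -1.8708027
ln(W_f) - ln(W_i) = 0.9282193 - -1.8708027 = 2.799022
SGR = 2.799022 / 98 * 100 = 2.85614 %/day

2.85614 %/day


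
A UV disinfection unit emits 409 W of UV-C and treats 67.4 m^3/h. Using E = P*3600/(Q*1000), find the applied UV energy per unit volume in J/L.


Energy delivered per hour = 409 W * 3600 s = 1472400 J/h
Volume treated per hour = 67.4 m^3/h * 1000 = 67400 L/h
dose = 1472400 / 67400 = 21.8457 J/L

21.8457 J/L


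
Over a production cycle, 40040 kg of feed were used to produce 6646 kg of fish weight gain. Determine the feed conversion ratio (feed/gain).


FCR = feed consumed / weight gained
FCR = 40040 kg / 6646 kg = 6.02468

6.02468


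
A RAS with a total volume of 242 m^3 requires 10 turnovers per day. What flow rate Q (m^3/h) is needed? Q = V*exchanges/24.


Daily recirculation volume = 242 m^3 * 10 = 2420 m^3/day
Flow rate Q = daily volume / 24 h = 2420 / 24 = 100.833 m^3/h

100.833 m^3/h


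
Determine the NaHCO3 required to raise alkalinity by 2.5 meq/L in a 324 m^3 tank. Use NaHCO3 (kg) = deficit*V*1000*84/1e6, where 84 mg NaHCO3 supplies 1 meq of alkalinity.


Tank volume in L = 324 m^3 * 1000 = 324000 L
Total meq required = 2.5 meq/L * 324000 L = 810000 meq
NaHCO3 mass = 810000 meq * 84 mg/meq / 1e6 = 68.04 kg

68.04 kg


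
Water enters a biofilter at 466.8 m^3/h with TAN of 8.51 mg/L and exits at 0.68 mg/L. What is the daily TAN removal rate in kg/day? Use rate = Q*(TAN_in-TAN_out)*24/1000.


Concentration drop: TAN_in - TAN_out = 8.51 - 0.68 = 7.83 mg/L
Hourly TAN removed = Q * dTAN = 466.8 m^3/h * 7.83 mg/L = 3655.044 g/h  (m^3/h * mg/L = g/h)
Daily TAN removed = 3655.044 * 24 = 87721.056 g/day
Convert to kg/day: 87721.056 / 1000 = 87.721056 kg/day

87.721056 kg/day


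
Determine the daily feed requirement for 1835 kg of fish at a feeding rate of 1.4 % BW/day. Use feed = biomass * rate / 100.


Feeding rate fraction = 1.4% / 100 = 0.014
Daily feed = 1835 kg * 0.014 = 25.69 kg/day

25.69 kg/day


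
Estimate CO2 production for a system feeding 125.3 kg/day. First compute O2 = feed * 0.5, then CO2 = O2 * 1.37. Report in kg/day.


O2 = 125.3 * 0.5 = 62.65
CO2 = 62.65 * 1.37 = 85.8305

85.8305 kg/day


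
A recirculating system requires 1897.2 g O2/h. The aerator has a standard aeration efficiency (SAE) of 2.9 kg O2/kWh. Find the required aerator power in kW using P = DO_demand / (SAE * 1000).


SAE in g O2/kWh = 2.9 * 1000 = 2900 g/kWh
P = DO_demand / SAE_g = 1897.2 / 2900 = 0.654207 kW

0.654207 kW


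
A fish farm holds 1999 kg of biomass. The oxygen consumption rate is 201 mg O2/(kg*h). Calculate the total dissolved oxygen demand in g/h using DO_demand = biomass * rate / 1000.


Total O2 consumption (mg/h) = 1999 kg * 201 mg/(kg*h) = 401799 mg/h
Convert to g/h: 401799 / 1000 = 401.799 g/h

401.799 g/h


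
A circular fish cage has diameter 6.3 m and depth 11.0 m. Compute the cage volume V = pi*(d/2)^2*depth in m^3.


r = d/2 = 6.3/2 = 3.15 m
Base area = pi*r^2 = pi*3.15^2 = 31.172453 m^2
Volume = 31.172453 * 11.0 = 342.897 m^3

342.897 m^3


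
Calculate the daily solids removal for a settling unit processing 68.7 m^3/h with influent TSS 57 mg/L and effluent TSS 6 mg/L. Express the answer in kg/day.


Concentration drop: TSS_in - TSS_out = 57 - 6 = 51 mg/L
Hourly solids removed = Q * dTSS = 68.7 m^3/h * 51 mg/L = 3503.7 g/h  (m^3/h * mg/L = g/h)
Daily solids removed = 3503.7 * 24 = 84088.8 g/day
Convert g to kg: 84088.8 / 1000 = 84.0888 kg/day

84.0888 kg/day


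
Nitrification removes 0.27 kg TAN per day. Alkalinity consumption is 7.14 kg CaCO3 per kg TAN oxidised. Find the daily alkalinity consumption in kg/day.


Alkalinity factor: 7.14 kg CaCO3 consumed per kg TAN nitrified
alk = 0.27 kg TAN * 7.14 = 1.9278 kg CaCO3/day

1.9278 kg CaCO3/day


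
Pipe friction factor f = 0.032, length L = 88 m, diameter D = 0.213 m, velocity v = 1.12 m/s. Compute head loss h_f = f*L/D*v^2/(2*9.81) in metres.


v^2 = 1.12^2 = 1.2544 m^2/s^2
L/D = 88/0.213 = 413.14554
h_f = f*(L/D)*v^2/(2g) = 0.032 * 413.14554 * 1.2544 / 19.62 = 0.84526 m

0.84526 m


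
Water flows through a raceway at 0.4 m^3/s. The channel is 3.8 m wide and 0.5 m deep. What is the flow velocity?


Cross-sectional area = W * d = 3.8 * 0.5 = 1.9 m^2
Velocity = Q / A = 0.4 / 1.9 = 0.210526 m/s

0.210526 m/s


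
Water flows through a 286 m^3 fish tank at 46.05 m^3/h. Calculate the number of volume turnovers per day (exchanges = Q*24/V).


Daily flow volume = 46.05 m^3/h * 24 h = 1105.2 m^3/day
Exchanges = daily flow / tank volume = 1105.2 / 286 = 3.86434 exchanges/day

3.86434 exchanges/day


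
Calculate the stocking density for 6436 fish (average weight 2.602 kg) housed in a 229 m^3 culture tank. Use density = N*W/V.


Total biomass = 6436 fish * 2.602 kg = 16746.472 kg
Density = total biomass / volume = 16746.472 / 229 = 73.1287 kg/m^3

73.1287 kg/m^3


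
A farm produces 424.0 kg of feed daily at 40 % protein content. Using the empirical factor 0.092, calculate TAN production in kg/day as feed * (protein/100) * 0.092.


Protein in feed = 424.0 * 40/100 = 169.6 kg/day
TAN = protein * 0.092 = 169.6 * 0.092 = 15.6032 kg/day

15.6032 kg/day


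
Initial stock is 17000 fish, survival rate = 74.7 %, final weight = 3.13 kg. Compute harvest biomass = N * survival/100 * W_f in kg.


Survivors = 17000 * 74.7/100 = 12699 fish
Harvest biomass = survivors * W_f = 12699 * 3.13 = 39747.87 kg

39747.87 kg


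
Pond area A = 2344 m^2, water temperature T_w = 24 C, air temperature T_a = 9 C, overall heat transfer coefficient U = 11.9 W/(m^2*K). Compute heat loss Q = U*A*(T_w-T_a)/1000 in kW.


Temperature difference dT = 24 - 9 = 15 K
Heat loss (W) = U * A * dT = 11.9 * 2344 * 15 = 418404 W
Convert to kW: 418404 / 1000 = 418.404 kW

418.404 kW


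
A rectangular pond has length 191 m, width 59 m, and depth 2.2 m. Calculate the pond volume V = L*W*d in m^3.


Base area = L * W = 191 * 59 = 11269 m^2
Volume = area * depth = 11269 * 2.2 = 24791.8 m^3

24791.8 m^3


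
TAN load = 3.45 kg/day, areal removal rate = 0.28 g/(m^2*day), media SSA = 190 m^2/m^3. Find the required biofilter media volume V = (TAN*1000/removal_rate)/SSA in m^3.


A = 3.45*1000 / 0.28 = 12321.429 m^2
V = 12321.429 / 190 = 64.8496

64.8496 m^3


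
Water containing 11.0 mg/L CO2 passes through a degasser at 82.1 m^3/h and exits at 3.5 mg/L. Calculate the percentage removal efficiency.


CO2_out / CO2_in = 3.5 / 11.0 = 0.31818182
Fraction remaining = 0.31818182
efficiency = (1 - 0.31818182) * 100 = 68.1818 %

68.1818 %


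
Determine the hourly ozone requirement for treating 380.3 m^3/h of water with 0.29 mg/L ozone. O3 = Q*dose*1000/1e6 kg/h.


O3 demand (mg/h) = Q * dose * 1000 = 380.3 * 0.29 * 1000 = 110287 mg/h
Convert mg to kg: 110287 / 1e6 = 0.110287 kg/h

0.110287 kg/h


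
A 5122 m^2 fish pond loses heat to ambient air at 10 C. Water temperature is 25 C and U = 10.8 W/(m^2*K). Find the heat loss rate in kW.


Temperature difference dT = 25 - 10 = 15 K
Heat loss (W) = U * A * dT = 10.8 * 5122 * 15 = 829764 W
Convert to kW: 829764 / 1000 = 829.764 kW

829.764 kW


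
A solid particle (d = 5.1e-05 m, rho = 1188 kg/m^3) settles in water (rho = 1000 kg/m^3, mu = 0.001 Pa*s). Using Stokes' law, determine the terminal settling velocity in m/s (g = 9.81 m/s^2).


Density difference: rho_p - rho_f = 1188 - 1000 = 188 kg/m^3
d^2 = (5.1e-05)^2 = 2.601e-09 m^2
Numerator = (rho_p - rho_f) * g * d^2 = 188 * 9.81 * 2.601e-09 = 4.7969723e-06
Denominator = 18 * mu = 18 * 0.001 = 0.018
v_s = 4.7969723e-06 / 0.018 = 2.66498e-04 m/s
Check: Re = rho_f * v_s * d / mu = 1000 * 2.66498e-04 * 5.1e-05 / 0.001 = 0.0136 < 1, so Stokes' law applies.

2.66498e-04 m/s


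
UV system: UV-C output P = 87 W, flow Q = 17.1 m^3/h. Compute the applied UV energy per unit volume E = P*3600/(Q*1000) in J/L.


Energy delivered per hour = 87 W * 3600 s = 313200 J/h
Volume treated per hour = 17.1 m^3/h * 1000 = 17100 L/h
dose = 313200 / 17100 = 18.3158 J/L

18.3158 J/L


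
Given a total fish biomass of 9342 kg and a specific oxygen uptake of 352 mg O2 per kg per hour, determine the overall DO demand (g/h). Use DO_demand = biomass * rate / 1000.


Total O2 consumption (mg/h) = 9342 kg * 352 mg/(kg*h) = 3288384 mg/h
Convert to g/h: 3288384 / 1000 = 3288.384 g/h

3288.384 g/h


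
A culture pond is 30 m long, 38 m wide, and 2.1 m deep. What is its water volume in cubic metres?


Base area = L * W = 30 * 38 = 1140 m^2
Volume = area * depth = 1140 * 2.1 = 2394 m^3

2394 m^3


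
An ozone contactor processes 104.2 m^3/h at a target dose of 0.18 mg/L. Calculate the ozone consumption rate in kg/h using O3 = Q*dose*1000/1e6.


O3 demand (mg/h) = Q * dose * 1000 = 104.2 * 0.18 * 1000 = 18756 mg/h
Convert mg to kg: 18756 / 1e6 = 0.018756 kg/h

0.018756 kg/h


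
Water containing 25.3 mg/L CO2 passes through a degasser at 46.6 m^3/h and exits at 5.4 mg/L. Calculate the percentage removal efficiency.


CO2_out / CO2_in = 5.4 / 25.3 = 0.21343874
Fraction remaining = 0.21343874
efficiency = (1 - 0.21343874) * 100 = 78.6561 %

78.6561 %


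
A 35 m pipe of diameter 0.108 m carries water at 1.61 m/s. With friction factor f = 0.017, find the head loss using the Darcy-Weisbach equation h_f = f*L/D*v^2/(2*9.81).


v^2 = 1.61^2 = 2.5921 m^2/s^2
L/D = 35/0.108 = 324.07407
h_f = f*(L/D)*v^2/(2g) = 0.017 * 324.07407 * 2.5921 / 19.62 = 0.727857 m

0.727857 m


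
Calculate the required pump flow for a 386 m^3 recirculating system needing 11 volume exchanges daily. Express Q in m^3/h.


Daily recirculation volume = 386 m^3 * 11 = 4246 m^3/day
Flow rate Q = daily volume / 24 h = 4246 / 24 = 176.917 m^3/h

176.917 m^3/h


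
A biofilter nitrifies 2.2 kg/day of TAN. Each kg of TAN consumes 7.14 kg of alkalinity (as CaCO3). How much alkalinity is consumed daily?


Alkalinity factor: 7.14 kg CaCO3 consumed per kg TAN nitrified
alk = 2.2 kg TAN * 7.14 = 15.708 kg CaCO3/day

15.708 kg CaCO3/day


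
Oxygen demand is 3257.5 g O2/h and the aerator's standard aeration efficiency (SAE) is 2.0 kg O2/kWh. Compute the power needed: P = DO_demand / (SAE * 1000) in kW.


SAE in g O2/kWh = 2.0 * 1000 = 2000 g/kWh
P = DO_demand / SAE_g = 3257.5 / 2000 = 1.62875 kW

1.62875 kW


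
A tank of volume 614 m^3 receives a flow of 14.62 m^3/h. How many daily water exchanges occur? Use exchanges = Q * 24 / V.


Daily flow volume = 14.62 m^3/h * 24 h = 350.88 m^3/day
Exchanges = daily flow / tank volume = 350.88 / 614 = 0.571466 exchanges/day

0.571466 exchanges/day


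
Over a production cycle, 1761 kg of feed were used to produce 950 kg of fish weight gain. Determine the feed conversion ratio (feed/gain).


FCR = feed consumed / weight gained
FCR = 1761 kg / 950 kg = 1.85368

1.85368


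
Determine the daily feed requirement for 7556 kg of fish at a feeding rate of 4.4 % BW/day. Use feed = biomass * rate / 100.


Feeding rate fraction = 4.4% / 100 = 0.044
Daily feed = 7556 kg * 0.044 = 332.464 kg/day

332.464 kg/day


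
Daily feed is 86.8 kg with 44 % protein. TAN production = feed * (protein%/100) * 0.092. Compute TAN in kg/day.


Protein in feed = 86.8 * 44/100 = 38.192 kg/day
TAN = protein * 0.092 = 38.192 * 0.092 = 3.513664 kg/day

3.513664 kg/day


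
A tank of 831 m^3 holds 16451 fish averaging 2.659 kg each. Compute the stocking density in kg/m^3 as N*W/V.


Total biomass = 16451 fish * 2.659 kg = 43743.209 kg
Density = total biomass / volume = 43743.209 / 831 = 52.6392 kg/m^3

52.6392 kg/m^3


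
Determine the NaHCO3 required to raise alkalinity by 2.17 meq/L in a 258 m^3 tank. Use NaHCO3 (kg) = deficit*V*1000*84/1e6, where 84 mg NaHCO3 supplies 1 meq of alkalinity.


Tank volume in L = 258 m^3 * 1000 = 258000 L
Total meq required = 2.17 meq/L * 258000 L = 559860 meq
NaHCO3 mass = 559860 meq * 84 mg/meq / 1e6 = 47.0282 kg

47.0282 kg


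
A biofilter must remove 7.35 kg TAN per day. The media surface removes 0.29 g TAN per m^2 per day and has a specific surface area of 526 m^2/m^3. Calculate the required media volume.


A = 7.35*1000 / 0.29 = 25344.828 m^2
V = 25344.828 / 526 = 48.1841

48.1841 m^3


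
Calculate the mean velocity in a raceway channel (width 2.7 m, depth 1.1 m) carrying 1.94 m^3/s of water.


Cross-sectional area = W * d = 2.7 * 1.1 = 2.97 m^2
Velocity = Q / A = 1.94 / 2.97 = 0.653199 m/s

0.653199 m/s


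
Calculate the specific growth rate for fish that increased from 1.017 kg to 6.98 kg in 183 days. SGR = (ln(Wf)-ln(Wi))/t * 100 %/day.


ln(W_f) = ln(6.98) = 1.9430489
ln(W_i) = ln(1.017) = 0.016857117
ln(W_f) - ln(W_i) = 1.9430489 - 0.016857117 = 1.9261918
SGR = 1.9261918 / 183 * 100 = 1.05256 %/day

1.05256 %/day


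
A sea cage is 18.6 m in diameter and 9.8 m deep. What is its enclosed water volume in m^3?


r = d/2 = 18.6/2 = 9.3 m
Base area = pi*r^2 = pi*9.3^2 = 271.71635 m^2
Volume = 271.71635 * 9.8 = 2662.82 m^3

2662.82 m^3


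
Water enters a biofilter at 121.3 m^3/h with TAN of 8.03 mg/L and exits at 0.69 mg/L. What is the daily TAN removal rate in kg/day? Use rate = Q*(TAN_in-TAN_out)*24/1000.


Concentration drop: TAN_in - TAN_out = 8.03 - 0.69 = 7.34 mg/L
Hourly TAN removed = Q * dTAN = 121.3 m^3/h * 7.34 mg/L = 890.342 g/h  (m^3/h * mg/L = g/h)
Daily TAN removed = 890.342 * 24 = 21368.208 g/day
Convert to kg/day: 21368.208 / 1000 = 21.368208 kg/day

21.368208 kg/day


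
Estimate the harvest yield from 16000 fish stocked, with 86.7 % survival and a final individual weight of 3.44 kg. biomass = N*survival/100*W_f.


Survivors = 16000 * 86.7/100 = 13872 fish
Harvest biomass = survivors * W_f = 13872 * 3.44 = 47719.68 kg

47719.68 kg


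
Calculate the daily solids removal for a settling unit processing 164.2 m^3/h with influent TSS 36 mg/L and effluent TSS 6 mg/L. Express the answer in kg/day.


Concentration drop: TSS_in - TSS_out = 36 - 6 = 30 mg/L
Hourly solids removed = Q * dTSS = 164.2 m^3/h * 30 mg/L = 4926 g/h  (m^3/h * mg/L = g/h)
Daily solids removed = 4926 * 24 = 118224 g/day
Convert g to kg: 118224 / 1000 = 118.224 kg/day

118.224 kg/day


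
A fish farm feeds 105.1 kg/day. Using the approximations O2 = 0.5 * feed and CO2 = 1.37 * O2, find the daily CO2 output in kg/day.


O2 = 105.1 * 0.5 = 52.55
CO2 = 52.55 * 1.37 = 71.9935

71.9935 kg/day


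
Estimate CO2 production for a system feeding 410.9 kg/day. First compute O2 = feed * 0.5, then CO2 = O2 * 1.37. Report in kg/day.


O2 = 410.9 * 0.5 = 205.45
CO2 = 205.45 * 1.37 = 281.4665

281.4665 kg/day


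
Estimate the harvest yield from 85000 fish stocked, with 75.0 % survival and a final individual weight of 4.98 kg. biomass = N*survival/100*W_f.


Survivors = 85000 * 75.0/100 = 63750 fish
Harvest biomass = survivors * W_f = 63750 * 4.98 = 317475 kg

317475 kg


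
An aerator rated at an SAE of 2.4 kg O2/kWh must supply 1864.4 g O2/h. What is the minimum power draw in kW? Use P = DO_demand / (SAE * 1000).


SAE in g O2/kWh = 2.4 * 1000 = 2400 g/kWh
P = DO_demand / SAE_g = 1864.4 / 2400 = 0.776833 kW

0.776833 kW


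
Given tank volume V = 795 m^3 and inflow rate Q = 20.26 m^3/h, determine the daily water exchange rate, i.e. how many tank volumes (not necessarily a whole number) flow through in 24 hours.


Daily flow volume = 20.26 m^3/h * 24 h = 486.24 m^3/day
Exchanges = daily flow / tank volume = 486.24 / 795 = 0.611623 exchanges/day

0.611623 exchanges/day


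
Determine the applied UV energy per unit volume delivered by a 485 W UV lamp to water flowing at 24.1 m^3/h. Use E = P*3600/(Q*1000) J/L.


Energy delivered per hour = 485 W * 3600 s = 1746000 J/h
Volume treated per hour = 24.1 m^3/h * 1000 = 24100 L/h
dose = 1746000 / 24100 = 72.4481 J/L

72.4481 J/L


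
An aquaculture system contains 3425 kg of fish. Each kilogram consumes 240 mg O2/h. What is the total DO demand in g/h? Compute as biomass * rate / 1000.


Total O2 consumption (mg/h) = 3425 kg * 240 mg/(kg*h) = 822000 mg/h
Convert to g/h: 822000 / 1000 = 822 g/h

822 g/h


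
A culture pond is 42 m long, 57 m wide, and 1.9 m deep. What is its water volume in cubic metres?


Base area = L * W = 42 * 57 = 2394 m^2
Volume = area * depth = 2394 * 1.9 = 4548.6 m^3

4548.6 m^3


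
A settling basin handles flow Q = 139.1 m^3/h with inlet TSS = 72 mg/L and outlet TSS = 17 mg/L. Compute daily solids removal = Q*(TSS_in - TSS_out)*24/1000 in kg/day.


Concentration drop: TSS_in - TSS_out = 72 - 17 = 55 mg/L
Hourly solids removed = Q * dTSS = 139.1 m^3/h * 55 mg/L = 7650.5 g/h  (m^3/h * mg/L = g/h)
Daily solids removed = 7650.5 * 24 = 183612 g/day
Convert g to kg: 183612 / 1000 = 183.612 kg/day

183.612 kg/day


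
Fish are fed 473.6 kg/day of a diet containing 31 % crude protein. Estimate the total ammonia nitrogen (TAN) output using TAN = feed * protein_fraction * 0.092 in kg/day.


Protein in feed = 473.6 * 31/100 = 146.816 kg/day
TAN = protein * 0.092 = 146.816 * 0.092 = 13.507072 kg/day

13.507072 kg/day


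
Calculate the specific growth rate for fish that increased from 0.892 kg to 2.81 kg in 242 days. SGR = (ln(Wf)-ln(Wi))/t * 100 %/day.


ln(W_f) = ln(2.81) = 1.0331845
ln(W_i) = ln(0.892) = -0.11428915
ln(W_f) - ln(W_i) = 1.0331845 - -0.11428915 = 1.1474737
SGR = 1.1474737 / 242 * 100 = 0.474163 %/day

0.474163 %/day


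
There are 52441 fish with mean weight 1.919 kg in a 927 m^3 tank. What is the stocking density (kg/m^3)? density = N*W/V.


Total biomass = 52441 fish * 1.919 kg = 100634.279 kg
Density = total biomass / volume = 100634.279 / 927 = 108.559 kg/m^3

108.559 kg/m^3


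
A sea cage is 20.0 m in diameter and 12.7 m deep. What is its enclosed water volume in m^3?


r = d/2 = 20.0/2 = 10 m
Base area = pi*r^2 = pi*10^2 = 314.15927 m^2
Volume = 314.15927 * 12.7 = 3989.82 m^3

3989.82 m^3


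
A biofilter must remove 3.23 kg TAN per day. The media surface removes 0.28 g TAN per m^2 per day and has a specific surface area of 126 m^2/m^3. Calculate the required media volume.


A = 3.23*1000 / 0.28 = 11535.714 m^2
V = 11535.714 / 126 = 91.5533

91.5533 m^3


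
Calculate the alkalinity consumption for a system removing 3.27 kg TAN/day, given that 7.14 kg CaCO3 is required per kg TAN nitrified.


Alkalinity factor: 7.14 kg CaCO3 consumed per kg TAN nitrified
alk = 3.27 kg TAN * 7.14 = 23.3478 kg CaCO3/day

23.3478 kg CaCO3/day


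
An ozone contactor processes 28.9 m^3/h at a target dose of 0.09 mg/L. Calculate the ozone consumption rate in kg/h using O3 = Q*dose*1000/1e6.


O3 demand (mg/h) = Q * dose * 1000 = 28.9 * 0.09 * 1000 = 2601 mg/h
Convert mg to kg: 2601 / 1e6 = 0.002601 kg/h

0.002601 kg/h


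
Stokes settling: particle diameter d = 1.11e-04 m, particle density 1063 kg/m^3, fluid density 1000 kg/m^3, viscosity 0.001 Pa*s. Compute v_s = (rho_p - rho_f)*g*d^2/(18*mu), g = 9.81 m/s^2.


Density difference: rho_p - rho_f = 1063 - 1000 = 63 kg/m^3
d^2 = (1.11e-04)^2 = 1.2321e-08 m^2
Numerator = (rho_p - rho_f) * g * d^2 = 63 * 9.81 * 1.2321e-08 = 7.6147476e-06
Denominator = 18 * mu = 18 * 0.001 = 0.018
v_s = 7.6147476e-06 / 0.018 = 4.23042e-04 m/s
Check: Re = rho_f * v_s * d / mu = 1000 * 4.23042e-04 * 1.11e-04 / 0.001 = 0.047 < 1, so Stokes' law applies.

4.23042e-04 m/s


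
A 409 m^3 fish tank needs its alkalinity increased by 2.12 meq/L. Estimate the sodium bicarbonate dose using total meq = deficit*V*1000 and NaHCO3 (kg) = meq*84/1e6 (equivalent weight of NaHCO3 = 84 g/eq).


Tank volume in L = 409 m^3 * 1000 = 409000 L
Total meq required = 2.12 meq/L * 409000 L = 867080 meq
NaHCO3 mass = 867080 meq * 84 mg/meq / 1e6 = 72.8347 kg

72.8347 kg


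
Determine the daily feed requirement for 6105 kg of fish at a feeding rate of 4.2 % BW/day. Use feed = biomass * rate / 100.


Feeding rate fraction = 4.2% / 100 = 0.042
Daily feed = 6105 kg * 0.042 = 256.41 kg/day

256.41 kg/day


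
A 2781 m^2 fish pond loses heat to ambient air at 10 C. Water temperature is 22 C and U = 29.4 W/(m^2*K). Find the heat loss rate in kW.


Temperature difference dT = 22 - 10 = 12 K
Heat loss (W) = U * A * dT = 29.4 * 2781 * 12 = 981136.8 W
Convert to kW: 981136.8 / 1000 = 981.1368 kW

981.1368 kW


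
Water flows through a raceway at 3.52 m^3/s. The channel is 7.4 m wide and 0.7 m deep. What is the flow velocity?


Cross-sectional area = W * d = 7.4 * 0.7 = 5.18 m^2
Velocity = Q / A = 3.52 / 5.18 = 0.679537 m/s

0.679537 m/s


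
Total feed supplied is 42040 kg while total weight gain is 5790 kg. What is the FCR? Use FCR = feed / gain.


FCR = feed consumed / weight gained
FCR = 42040 kg / 5790 kg = 7.26079

7.26079


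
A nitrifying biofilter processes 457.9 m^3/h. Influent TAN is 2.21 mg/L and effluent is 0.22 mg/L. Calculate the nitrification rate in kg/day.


Concentration drop: TAN_in - TAN_out = 2.21 - 0.22 = 1.99 mg/L
Hourly TAN removed = Q * dTAN = 457.9 m^3/h * 1.99 mg/L = 911.221 g/h  (m^3/h * mg/L = g/h)
Daily TAN removed = 911.221 * 24 = 21869.304 g/day
Convert to kg/day: 21869.304 / 1000 = 21.869304 kg/day

21.869304 kg/day


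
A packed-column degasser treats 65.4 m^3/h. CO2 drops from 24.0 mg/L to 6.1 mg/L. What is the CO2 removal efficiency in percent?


CO2_out / CO2_in = 6.1 / 24.0 = 0.25416667
Fraction remaining = 0.25416667
efficiency = (1 - 0.25416667) * 100 = 74.5833 %

74.5833 %


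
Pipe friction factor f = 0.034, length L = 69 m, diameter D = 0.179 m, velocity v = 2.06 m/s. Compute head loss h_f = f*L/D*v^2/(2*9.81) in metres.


v^2 = 2.06^2 = 4.2436 m^2/s^2
L/D = 69/0.179 = 385.47486
h_f = f*(L/D)*v^2/(2g) = 0.034 * 385.47486 * 4.2436 / 19.62 = 2.83472 m

2.83472 m


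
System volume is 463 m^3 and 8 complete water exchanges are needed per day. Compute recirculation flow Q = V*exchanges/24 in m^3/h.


Daily recirculation volume = 463 m^3 * 8 = 3704 m^3/day
Flow rate Q = daily volume / 24 h = 3704 / 24 = 154.333 m^3/h

154.333 m^3/h


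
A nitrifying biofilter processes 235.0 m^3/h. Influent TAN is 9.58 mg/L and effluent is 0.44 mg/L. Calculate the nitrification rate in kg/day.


Concentration drop: TAN_in - TAN_out = 9.58 - 0.44 = 9.14 mg/L
Hourly TAN removed = Q * dTAN = 235.0 m^3/h * 9.14 mg/L = 2147.9 g/h  (m^3/h * mg/L = g/h)
Daily TAN removed = 2147.9 * 24 = 51549.6 g/day
Convert to kg/day: 51549.6 / 1000 = 51.5496 kg/day

51.5496 kg/day


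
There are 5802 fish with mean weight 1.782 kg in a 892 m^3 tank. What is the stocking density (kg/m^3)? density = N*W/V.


Total biomass = 5802 fish * 1.782 kg = 10339.164 kg
Density = total biomass / volume = 10339.164 / 892 = 11.591 kg/m^3

11.591 kg/m^3


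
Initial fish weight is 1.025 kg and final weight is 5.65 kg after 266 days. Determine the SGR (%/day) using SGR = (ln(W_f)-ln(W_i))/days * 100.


ln(W_f) = ln(5.65) = 1.7316555
ln(W_i) = ln(1.025) = 0.024692613
ln(W_f) - ln(W_i) = 1.7316555 - 0.024692613 = 1.7069629
SGR = 1.7069629 / 266 * 100 = 0.641715 %/day

0.641715 %/day


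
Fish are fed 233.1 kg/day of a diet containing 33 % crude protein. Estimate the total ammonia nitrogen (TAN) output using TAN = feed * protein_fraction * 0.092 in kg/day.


Protein in feed = 233.1 * 33/100 = 76.923 kg/day
TAN = protein * 0.092 = 76.923 * 0.092 = 7.076916 kg/day

7.076916 kg/day


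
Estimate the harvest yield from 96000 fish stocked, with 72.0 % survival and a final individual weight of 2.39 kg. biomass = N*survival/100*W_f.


Survivors = 96000 * 72.0/100 = 69120 fish
Harvest biomass = survivors * W_f = 69120 * 2.39 = 165196.8 kg

165196.8 kg


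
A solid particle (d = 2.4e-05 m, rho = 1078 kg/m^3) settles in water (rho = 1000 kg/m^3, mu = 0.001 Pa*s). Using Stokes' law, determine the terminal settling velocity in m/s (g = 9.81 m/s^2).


Density difference: rho_p - rho_f = 1078 - 1000 = 78 kg/m^3
d^2 = (2.4e-05)^2 = 5.76e-10 m^2
Numerator = (rho_p - rho_f) * g * d^2 = 78 * 9.81 * 5.76e-10 = 4.4074368e-07
Denominator = 18 * mu = 18 * 0.001 = 0.018
v_s = 4.4074368e-07 / 0.018 = 2.44858e-05 m/s
Check: Re = rho_f * v_s * d / mu = 1000 * 2.44858e-05 * 2.4e-05 / 0.001 = 5.88e-04 < 1, so Stokes' law applies.

2.44858e-05 m/s


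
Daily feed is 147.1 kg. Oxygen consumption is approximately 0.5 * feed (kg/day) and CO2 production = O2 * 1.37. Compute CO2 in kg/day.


O2 = 147.1 * 0.5 = 73.55
CO2 = 73.55 * 1.37 = 100.7635

100.7635 kg/day


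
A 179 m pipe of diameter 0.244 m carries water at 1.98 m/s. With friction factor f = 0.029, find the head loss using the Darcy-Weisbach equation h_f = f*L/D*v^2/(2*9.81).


v^2 = 1.98^2 = 3.9204 m^2/s^2
L/D = 179/0.244 = 733.60656
h_f = f*(L/D)*v^2/(2g) = 0.029 * 733.60656 * 3.9204 / 19.62 = 4.25101 m

4.25101 m


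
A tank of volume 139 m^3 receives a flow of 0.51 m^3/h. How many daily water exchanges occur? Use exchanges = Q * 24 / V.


Daily flow volume = 0.51 m^3/h * 24 h = 12.24 m^3/day
Exchanges = daily flow / tank volume = 12.24 / 139 = 0.0880576 exchanges/day

0.0880576 exchanges/day
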